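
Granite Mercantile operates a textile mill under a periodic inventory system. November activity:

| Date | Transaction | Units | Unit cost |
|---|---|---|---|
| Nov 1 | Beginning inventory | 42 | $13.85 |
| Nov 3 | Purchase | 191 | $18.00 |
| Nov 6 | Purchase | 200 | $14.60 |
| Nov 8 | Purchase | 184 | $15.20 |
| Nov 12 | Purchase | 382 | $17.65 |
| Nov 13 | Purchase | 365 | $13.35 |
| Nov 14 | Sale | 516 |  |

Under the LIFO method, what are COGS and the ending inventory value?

Nov 14, 516 sold [LIFO — newest first]: 365 @ $13.35 + 151 @ $17.65 = $7,537.90
Ending inventory: 42 @ $13.85 + 191 @ $18.00 + 200 @ $14.60 + 184 @ $15.20 + 231 @ $17.65 = $13,813.65

COGS = $7,537.90; ending inventory = $13,813.65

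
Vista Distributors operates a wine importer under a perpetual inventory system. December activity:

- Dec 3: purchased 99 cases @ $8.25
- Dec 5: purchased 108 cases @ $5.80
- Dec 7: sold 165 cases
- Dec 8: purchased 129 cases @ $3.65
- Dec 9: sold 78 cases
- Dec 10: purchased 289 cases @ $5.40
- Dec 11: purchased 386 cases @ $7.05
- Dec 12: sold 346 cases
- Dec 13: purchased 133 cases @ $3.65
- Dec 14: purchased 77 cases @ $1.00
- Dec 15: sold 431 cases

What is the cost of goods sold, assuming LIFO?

Dec 7, 165 sold [LIFO — newest first]: 108 @ $5.80 + 57 @ $8.25 = $1,096.65
Dec 9, 78 sold [LIFO — newest first]: 78 @ $3.65 = $284.70
Dec 12, 346 sold [LIFO — newest first]: 346 @ $7.05 = $2,439.30
Dec 15, 431 sold [LIFO — newest first]: 77 @ $1.00 + 133 @ $3.65 + 40 @ $7.05 + 181 @ $5.40 = $1,821.85
Total COGS = $1,096.65 + $284.70 + $2,439.30 + $1,821.85 = $5,642.50
Ending inventory: 42 @ $8.25 + 51 @ $3.65 + 108 @ $5.40 = $1,115.85

COGS = $5,642.50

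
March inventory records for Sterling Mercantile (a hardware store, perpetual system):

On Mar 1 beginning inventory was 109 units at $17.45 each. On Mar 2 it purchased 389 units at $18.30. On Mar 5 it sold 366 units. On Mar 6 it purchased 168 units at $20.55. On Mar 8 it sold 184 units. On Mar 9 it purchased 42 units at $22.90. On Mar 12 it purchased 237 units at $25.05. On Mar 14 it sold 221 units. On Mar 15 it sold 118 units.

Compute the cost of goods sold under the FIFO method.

Mar 5, 366 sold [FIFO — oldest first]: 109 @ $17.45 + 257 @ $18.30 = $6,605.15
Mar 8, 184 sold [FIFO — oldest first]: 132 @ $18.30 + 52 @ $20.55 = $3,484.20
Mar 14, 221 sold [FIFO — oldest first]: 116 @ $20.55 + 42 @ $22.90 + 63 @ $25.05 = $4,923.75
Mar 15, 118 sold [FIFO — oldest first]: 118 @ $25.05 = $2,955.90
Total COGS = $6,605.15 + $3,484.20 + $4,923.75 + $2,955.90 = $17,969.00
Ending inventory: 56 @ $25.05 = $1,402.80

COGS = $17,969.00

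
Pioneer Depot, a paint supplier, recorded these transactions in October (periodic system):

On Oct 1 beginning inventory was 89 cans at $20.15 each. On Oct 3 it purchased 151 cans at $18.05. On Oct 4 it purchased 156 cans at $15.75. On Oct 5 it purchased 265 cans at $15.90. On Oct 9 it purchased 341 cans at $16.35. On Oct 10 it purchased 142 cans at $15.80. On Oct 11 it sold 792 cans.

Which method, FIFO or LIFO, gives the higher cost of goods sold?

FIFO COGS: 89 @ $20.15 + 151 @ $18.05 + 156 @ $15.75 + 265 @ $15.90 + 131 @ $16.35 = $13,331.25
LIFO COGS: 142 @ $15.80 + 341 @ $16.35 + 265 @ $15.90 + 44 @ $15.75 = $12,725.45

FIFO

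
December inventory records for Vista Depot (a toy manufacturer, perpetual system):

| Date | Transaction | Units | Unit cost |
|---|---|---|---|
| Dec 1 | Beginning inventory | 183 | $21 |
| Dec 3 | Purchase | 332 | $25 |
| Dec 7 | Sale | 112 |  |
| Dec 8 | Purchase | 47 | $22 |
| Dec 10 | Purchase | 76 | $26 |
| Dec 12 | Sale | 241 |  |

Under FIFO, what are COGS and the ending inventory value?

COGS = $8,093; ending inventory = $7,060

Dec 7, 112 sold [FIFO — oldest first]: 112 @ $21 = $2,352
Dec 12, 241 sold [FIFO — oldest first]: 71 @ $21 + 170 @ $25 = $5,741
Total COGS = $2,352 + $5,741 = $8,093
Ending inventory: 162 @ $25 + 47 @ $22 + 76 @ $26 = $7,060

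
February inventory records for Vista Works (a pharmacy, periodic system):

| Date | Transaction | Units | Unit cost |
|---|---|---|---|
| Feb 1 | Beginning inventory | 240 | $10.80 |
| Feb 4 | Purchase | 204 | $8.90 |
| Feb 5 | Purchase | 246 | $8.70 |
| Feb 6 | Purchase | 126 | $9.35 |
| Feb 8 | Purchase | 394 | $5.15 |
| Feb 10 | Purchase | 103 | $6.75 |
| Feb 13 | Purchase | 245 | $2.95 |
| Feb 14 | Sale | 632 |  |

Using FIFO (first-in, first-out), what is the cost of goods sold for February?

COGS = $6,043.20

Feb 14, 632 sold [FIFO — oldest first]: 240 @ $10.80 + 204 @ $8.90 + 188 @ $8.70 = $6,043.20
Ending inventory: 58 @ $8.70 + 126 @ $9.35 + 394 @ $5.15 + 103 @ $6.75 + 245 @ $2.95 = $5,129.80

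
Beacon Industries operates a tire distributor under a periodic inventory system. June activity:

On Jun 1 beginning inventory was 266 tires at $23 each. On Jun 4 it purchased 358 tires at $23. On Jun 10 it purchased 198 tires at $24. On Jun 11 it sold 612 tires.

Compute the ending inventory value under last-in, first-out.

Ending inventory = $4,830

Jun 11, 612 sold [LIFO — newest first]: 198 @ $24 + 358 @ $23 + 56 @ $23 = $14,274
Ending inventory: 210 @ $23 = $4,830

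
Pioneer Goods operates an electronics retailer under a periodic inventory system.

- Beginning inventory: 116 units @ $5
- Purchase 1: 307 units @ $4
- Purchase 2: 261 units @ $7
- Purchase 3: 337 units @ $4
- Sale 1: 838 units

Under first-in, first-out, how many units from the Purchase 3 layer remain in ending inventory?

Sale 1 (838) [FIFO — oldest first]: 116 @ $5 + 307 @ $4 + 261 @ $7 + 154 @ $4 = $4,251
Ending inventory: 183 @ $4 = $732

183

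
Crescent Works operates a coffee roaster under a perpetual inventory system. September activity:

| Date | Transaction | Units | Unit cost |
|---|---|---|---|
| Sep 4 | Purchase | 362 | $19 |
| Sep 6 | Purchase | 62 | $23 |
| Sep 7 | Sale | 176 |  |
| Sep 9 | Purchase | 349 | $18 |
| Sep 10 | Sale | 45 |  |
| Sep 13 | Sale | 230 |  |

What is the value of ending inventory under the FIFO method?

Sep 7, 176 sold [FIFO — oldest first]: 176 @ $19 = $3,344
Sep 10, 45 sold [FIFO — oldest first]: 45 @ $19 = $855
Sep 13, 230 sold [FIFO — oldest first]: 141 @ $19 + 62 @ $23 + 27 @ $18 = $4,591
Total COGS = $3,344 + $855 + $4,591 = $8,790
Ending inventory: 322 @ $18 = $5,796
Check: goods available $14,586 = COGS $8,790 + ending $5,796

Ending inventory = $5,796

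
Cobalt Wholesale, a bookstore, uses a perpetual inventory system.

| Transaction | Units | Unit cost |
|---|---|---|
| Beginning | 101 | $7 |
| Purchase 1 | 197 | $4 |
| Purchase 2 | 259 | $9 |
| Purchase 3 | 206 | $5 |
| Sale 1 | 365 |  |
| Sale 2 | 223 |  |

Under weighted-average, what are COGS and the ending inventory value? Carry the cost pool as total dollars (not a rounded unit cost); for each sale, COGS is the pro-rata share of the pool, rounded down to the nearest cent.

After Beginning: 101 on hand, pool $707.00 (≈ $7.0000 each)
After Purchase 1: 298 on hand, pool $1,495.00 (≈ $5.0168 each)
After Purchase 2: 557 on hand, pool $3,826.00 (≈ $6.8689 each)
After Purchase 3: 763 on hand, pool $4,856.00 (≈ $6.3644 each)
Sale 1, sell 365: 365/763 × $4,856.00 → $2,322.98
Sale 2, sell 223: 223/398 × $2,533.02 → $1,419.25
Total COGS = $2,322.98 + $1,419.25 = $3,742.23
Ending inventory (cost pool remaining) = $1,113.77
Check: goods available $4,856.00 = COGS $3,742.23 + ending $1,113.77

COGS = $3,742.23; ending inventory = $1,113.77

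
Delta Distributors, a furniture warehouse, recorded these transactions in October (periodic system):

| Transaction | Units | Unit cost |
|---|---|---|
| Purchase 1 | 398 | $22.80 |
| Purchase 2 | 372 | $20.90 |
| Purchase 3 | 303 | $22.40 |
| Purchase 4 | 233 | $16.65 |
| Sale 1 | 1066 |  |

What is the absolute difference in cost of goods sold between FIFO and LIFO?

$1,435.75

FIFO COGS: 398 @ $22.80 + 372 @ $20.90 + 296 @ $22.40 = $23,479.60
LIFO COGS: 233 @ $16.65 + 303 @ $22.40 + 372 @ $20.90 + 158 @ $22.80 = $22,043.85
Difference = |$23,479.60 − $22,043.85| = $1,435.75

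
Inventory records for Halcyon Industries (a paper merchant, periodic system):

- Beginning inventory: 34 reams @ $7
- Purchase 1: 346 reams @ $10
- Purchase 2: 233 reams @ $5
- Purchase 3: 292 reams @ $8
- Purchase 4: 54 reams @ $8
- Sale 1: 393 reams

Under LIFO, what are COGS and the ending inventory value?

Sale 1 (393) [LIFO — newest first]: 54 @ $8 + 292 @ $8 + 47 @ $5 = $3,003
Ending inventory: 34 @ $7 + 346 @ $10 + 186 @ $5 = $4,628
Check: goods available $7,631 = COGS $3,003 + ending $4,628

COGS = $3,003; ending inventory = $4,628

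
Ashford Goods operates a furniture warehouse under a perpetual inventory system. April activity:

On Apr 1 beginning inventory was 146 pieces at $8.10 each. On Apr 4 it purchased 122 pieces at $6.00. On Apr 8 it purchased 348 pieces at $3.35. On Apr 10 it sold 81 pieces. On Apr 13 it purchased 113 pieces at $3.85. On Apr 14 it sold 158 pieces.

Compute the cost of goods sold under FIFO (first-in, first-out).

Apr 10, 81 sold [FIFO — oldest first]: 81 @ $8.10 = $656.10
Apr 14, 158 sold [FIFO — oldest first]: 65 @ $8.10 + 93 @ $6.00 = $1,084.50
Total COGS = $656.10 + $1,084.50 = $1,740.60
Ending inventory: 29 @ $6.00 + 348 @ $3.35 + 113 @ $3.85 = $1,774.85

COGS = $1,740.60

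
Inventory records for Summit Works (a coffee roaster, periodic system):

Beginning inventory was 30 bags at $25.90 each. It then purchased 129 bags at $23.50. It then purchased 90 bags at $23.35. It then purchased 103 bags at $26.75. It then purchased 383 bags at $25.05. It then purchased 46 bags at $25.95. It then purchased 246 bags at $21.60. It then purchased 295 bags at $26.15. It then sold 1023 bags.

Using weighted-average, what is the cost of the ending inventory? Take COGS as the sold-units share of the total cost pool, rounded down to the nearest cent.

Ending inventory = $7,346.30

Sale 1, sell 1023: 1023/1322 × $32,480.95 → $25,134.65
Ending inventory (cost pool remaining) = $7,346.30
Check: goods available $32,480.95 = COGS $25,134.65 + ending $7,346.30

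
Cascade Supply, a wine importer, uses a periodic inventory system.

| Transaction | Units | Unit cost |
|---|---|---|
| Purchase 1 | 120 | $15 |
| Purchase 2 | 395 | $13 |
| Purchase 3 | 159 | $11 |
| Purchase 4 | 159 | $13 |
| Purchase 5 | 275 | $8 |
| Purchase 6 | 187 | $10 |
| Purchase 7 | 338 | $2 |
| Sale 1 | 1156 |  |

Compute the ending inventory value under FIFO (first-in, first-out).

Ending inventory = $2,066

Sale 1 (1156) [FIFO — oldest first]: 120 @ $15 + 395 @ $13 + 159 @ $11 + 159 @ $13 + 275 @ $8 + 48 @ $10 = $13,431
Ending inventory: 139 @ $10 + 338 @ $2 = $2,066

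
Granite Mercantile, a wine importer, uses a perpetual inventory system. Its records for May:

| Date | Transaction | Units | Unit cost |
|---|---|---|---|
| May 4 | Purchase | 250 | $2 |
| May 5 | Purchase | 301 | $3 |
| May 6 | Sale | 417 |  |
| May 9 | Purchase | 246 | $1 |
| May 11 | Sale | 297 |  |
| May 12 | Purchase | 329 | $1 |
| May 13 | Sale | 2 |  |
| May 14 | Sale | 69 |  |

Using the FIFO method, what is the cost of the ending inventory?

Ending inventory = $341

May 6, 417 sold [FIFO — oldest first]: 250 @ $2 + 167 @ $3 = $1,001
May 11, 297 sold [FIFO — oldest first]: 134 @ $3 + 163 @ $1 = $565
May 13, 2 sold [FIFO — oldest first]: 2 @ $1 = $2
May 14, 69 sold [FIFO — oldest first]: 69 @ $1 = $69
Total COGS = $1,001 + $565 + $2 + $69 = $1,637
Ending inventory: 12 @ $1 + 329 @ $1 = $341
Check: goods available $1,978 = COGS $1,637 + ending $341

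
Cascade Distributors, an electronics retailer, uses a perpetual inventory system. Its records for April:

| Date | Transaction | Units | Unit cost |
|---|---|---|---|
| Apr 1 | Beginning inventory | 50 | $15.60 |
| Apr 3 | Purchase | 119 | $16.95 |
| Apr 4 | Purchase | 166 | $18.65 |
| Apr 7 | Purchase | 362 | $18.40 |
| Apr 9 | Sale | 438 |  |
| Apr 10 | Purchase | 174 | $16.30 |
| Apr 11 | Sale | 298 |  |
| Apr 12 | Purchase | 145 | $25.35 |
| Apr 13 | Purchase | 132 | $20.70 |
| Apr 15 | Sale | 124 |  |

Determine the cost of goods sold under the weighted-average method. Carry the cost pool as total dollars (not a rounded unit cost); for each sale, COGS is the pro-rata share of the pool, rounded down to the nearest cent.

After Apr 1: 50 on hand, pool $780.00 (≈ $15.6000 each)
After Apr 3: 169 on hand, pool $2,797.05 (≈ $16.5506 each)
After Apr 4: 335 on hand, pool $5,892.95 (≈ $17.5909 each)
After Apr 7: 697 on hand, pool $12,553.75 (≈ $18.0111 each)
Apr 9, sell 438: 438/697 × $12,553.75 → $7,888.87
After Apr 10: 433 on hand, pool $7,501.08 (≈ $17.3235 each)
Apr 11, sell 298: 298/433 × $7,501.08 → $5,162.40
After Apr 12: 280 on hand, pool $6,014.43 (≈ $21.4801 each)
After Apr 13: 412 on hand, pool $8,746.83 (≈ $21.2302 each)
Apr 15, sell 124: 124/412 × $8,746.83 → $2,632.54
Total COGS = $7,888.87 + $5,162.40 + $2,632.54 = $15,683.81
Ending inventory (cost pool remaining) = $6,114.29
Check: goods available $21,798.10 = COGS $15,683.81 + ending $6,114.29

COGS = $15,683.81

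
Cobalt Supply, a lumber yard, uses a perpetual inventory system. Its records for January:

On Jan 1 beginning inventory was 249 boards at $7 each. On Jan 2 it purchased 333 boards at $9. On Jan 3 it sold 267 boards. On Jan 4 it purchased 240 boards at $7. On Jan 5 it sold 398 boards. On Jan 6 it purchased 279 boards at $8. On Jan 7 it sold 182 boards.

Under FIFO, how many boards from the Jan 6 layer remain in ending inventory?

Jan 3, 267 sold [FIFO — oldest first]: 249 @ $7 + 18 @ $9 = $1,905
Jan 5, 398 sold [FIFO — oldest first]: 315 @ $9 + 83 @ $7 = $3,416
Jan 7, 182 sold [FIFO — oldest first]: 157 @ $7 + 25 @ $8 = $1,299
Total COGS = $1,905 + $3,416 + $1,299 = $6,620
Ending inventory: 254 @ $8 = $2,032

254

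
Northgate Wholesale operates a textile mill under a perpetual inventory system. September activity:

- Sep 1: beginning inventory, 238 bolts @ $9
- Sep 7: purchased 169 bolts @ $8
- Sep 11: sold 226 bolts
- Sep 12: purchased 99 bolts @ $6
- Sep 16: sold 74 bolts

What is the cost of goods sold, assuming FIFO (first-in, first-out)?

Sep 11, 226 sold [FIFO — oldest first]: 226 @ $9 = $2,034
Sep 16, 74 sold [FIFO — oldest first]: 12 @ $9 + 62 @ $8 = $604
Total COGS = $2,034 + $604 = $2,638
Ending inventory: 107 @ $8 + 99 @ $6 = $1,450

COGS = $2,638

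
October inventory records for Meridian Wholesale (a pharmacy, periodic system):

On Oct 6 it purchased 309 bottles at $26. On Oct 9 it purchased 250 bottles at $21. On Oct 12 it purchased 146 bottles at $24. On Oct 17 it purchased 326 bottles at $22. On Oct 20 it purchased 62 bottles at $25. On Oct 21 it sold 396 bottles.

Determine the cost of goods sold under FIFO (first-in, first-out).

COGS = $9,861

Oct 21, 396 sold [FIFO — oldest first]: 309 @ $26 + 87 @ $21 = $9,861
Ending inventory: 163 @ $21 + 146 @ $24 + 326 @ $22 + 62 @ $25 = $15,649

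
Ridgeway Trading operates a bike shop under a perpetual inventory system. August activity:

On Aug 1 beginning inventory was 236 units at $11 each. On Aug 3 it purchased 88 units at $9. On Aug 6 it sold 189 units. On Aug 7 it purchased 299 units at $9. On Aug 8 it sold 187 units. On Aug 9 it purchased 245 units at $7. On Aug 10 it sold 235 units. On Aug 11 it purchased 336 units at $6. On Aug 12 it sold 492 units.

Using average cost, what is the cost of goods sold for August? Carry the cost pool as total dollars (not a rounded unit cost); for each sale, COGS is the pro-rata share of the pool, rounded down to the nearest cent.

COGS = $9,106.31

After Aug 1: 236 on hand, pool $2,596.00 (≈ $11.0000 each)
After Aug 3: 324 on hand, pool $3,388.00 (≈ $10.4568 each)
Aug 6, sell 189: 189/324 × $3,388.00 → $1,976.33
After Aug 7: 434 on hand, pool $4,102.67 (≈ $9.4532 each)
Aug 8, sell 187: 187/434 × $4,102.67 → $1,767.74
After Aug 9: 492 on hand, pool $4,049.93 (≈ $8.2316 each)
Aug 10, sell 235: 235/492 × $4,049.93 → $1,934.41
After Aug 11: 593 on hand, pool $4,131.52 (≈ $6.9672 each)
Aug 12, sell 492: 492/593 × $4,131.52 → $3,427.83
Total COGS = $1,976.33 + $1,767.74 + $1,934.41 + $3,427.83 = $9,106.31
Ending inventory (cost pool remaining) = $703.69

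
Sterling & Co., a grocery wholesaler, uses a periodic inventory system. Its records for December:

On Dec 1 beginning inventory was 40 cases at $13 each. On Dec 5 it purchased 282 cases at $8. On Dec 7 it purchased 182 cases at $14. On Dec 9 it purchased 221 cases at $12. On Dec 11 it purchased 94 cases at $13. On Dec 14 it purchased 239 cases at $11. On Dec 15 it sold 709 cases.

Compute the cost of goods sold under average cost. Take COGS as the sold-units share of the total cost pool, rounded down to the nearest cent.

Dec 15, sell 709: 709/1058 × $11,827.00 → $7,925.65
Ending inventory (cost pool remaining) = $3,901.35

COGS = $7,925.65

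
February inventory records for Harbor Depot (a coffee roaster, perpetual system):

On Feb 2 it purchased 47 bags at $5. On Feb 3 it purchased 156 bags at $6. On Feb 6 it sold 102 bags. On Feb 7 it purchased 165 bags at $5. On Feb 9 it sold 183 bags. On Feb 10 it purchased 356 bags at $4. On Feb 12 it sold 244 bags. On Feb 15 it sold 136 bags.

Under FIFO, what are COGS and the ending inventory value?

COGS = $3,184; ending inventory = $236

Feb 6, 102 sold [FIFO — oldest first]: 47 @ $5 + 55 @ $6 = $565
Feb 9, 183 sold [FIFO — oldest first]: 101 @ $6 + 82 @ $5 = $1,016
Feb 12, 244 sold [FIFO — oldest first]: 83 @ $5 + 161 @ $4 = $1,059
Feb 15, 136 sold [FIFO — oldest first]: 136 @ $4 = $544
Total COGS = $565 + $1,016 + $1,059 + $544 = $3,184
Ending inventory: 59 @ $4 = $236
Check: goods available $3,420 = COGS $3,184 + ending $236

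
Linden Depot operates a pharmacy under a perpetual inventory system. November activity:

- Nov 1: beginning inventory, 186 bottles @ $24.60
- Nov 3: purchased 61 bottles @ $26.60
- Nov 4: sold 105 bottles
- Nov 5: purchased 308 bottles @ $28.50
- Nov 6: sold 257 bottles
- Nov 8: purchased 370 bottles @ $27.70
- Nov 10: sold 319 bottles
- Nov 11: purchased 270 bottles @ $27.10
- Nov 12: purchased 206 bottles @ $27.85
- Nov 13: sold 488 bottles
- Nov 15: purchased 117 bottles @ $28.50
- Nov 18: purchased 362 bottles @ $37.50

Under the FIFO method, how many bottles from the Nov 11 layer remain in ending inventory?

Nov 4, 105 sold [FIFO — oldest first]: 105 @ $24.60 = $2,583.00
Nov 6, 257 sold [FIFO — oldest first]: 81 @ $24.60 + 61 @ $26.60 + 115 @ $28.50 = $6,892.70
Nov 10, 319 sold [FIFO — oldest first]: 193 @ $28.50 + 126 @ $27.70 = $8,990.70
Nov 13, 488 sold [FIFO — oldest first]: 244 @ $27.70 + 244 @ $27.10 = $13,371.20
Total COGS = $2,583.00 + $6,892.70 + $8,990.70 + $13,371.20 = $31,837.60
Ending inventory: 26 @ $27.10 + 206 @ $27.85 + 117 @ $28.50 + 362 @ $37.50 = $23,351.20
Check: goods available $55,188.80 = COGS $31,837.60 + ending $23,351.20

26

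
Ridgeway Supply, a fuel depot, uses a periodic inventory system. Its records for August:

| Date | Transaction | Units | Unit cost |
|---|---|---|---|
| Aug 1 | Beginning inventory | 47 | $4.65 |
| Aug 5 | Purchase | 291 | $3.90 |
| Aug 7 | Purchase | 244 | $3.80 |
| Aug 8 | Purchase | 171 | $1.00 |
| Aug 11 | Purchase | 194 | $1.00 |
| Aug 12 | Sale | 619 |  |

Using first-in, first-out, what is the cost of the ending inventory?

Ending inventory = $328.00

Aug 12, 619 sold [FIFO — oldest first]: 47 @ $4.65 + 291 @ $3.90 + 244 @ $3.80 + 37 @ $1.00 = $2,317.65
Ending inventory: 134 @ $1.00 + 194 @ $1.00 = $328.00
Check: goods available $2,645.65 = COGS $2,317.65 + ending $328.00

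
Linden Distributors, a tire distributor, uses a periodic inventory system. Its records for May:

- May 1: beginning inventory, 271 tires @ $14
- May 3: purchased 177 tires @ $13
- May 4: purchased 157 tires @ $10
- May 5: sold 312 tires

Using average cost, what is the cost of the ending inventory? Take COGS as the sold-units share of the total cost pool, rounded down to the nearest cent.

Ending inventory = $3,712.15

May 5, sell 312: 312/605 × $7,665.00 → $3,952.85
Ending inventory (cost pool remaining) = $3,712.15
Check: goods available $7,665.00 = COGS $3,952.85 + ending $3,712.15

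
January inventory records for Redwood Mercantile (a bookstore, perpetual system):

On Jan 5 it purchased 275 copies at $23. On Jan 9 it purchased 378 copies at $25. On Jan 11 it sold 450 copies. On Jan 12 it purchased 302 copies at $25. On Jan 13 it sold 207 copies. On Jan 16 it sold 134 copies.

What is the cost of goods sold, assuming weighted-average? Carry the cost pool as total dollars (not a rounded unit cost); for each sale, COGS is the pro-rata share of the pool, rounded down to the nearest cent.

After Jan 5: 275 on hand, pool $6,325.00 (≈ $23.0000 each)
After Jan 9: 653 on hand, pool $15,775.00 (≈ $24.1577 each)
Jan 11, sell 450: 450/653 × $15,775.00 → $10,870.98
After Jan 12: 505 on hand, pool $12,454.02 (≈ $24.6614 each)
Jan 13, sell 207: 207/505 × $12,454.02 → $5,104.91
Jan 16, sell 134: 134/298 × $7,349.11 → $3,304.63
Total COGS = $10,870.98 + $5,104.91 + $3,304.63 = $19,280.52
Ending inventory (cost pool remaining) = $4,044.48
Check: goods available $23,325.00 = COGS $19,280.52 + ending $4,044.48

COGS = $19,280.52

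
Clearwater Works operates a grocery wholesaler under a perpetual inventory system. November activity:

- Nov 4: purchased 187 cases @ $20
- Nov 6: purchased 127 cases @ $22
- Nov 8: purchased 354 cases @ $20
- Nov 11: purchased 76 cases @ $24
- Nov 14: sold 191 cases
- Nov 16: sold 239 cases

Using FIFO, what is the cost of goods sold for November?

Nov 14, 191 sold [FIFO — oldest first]: 187 @ $20 + 4 @ $22 = $3,828
Nov 16, 239 sold [FIFO — oldest first]: 123 @ $22 + 116 @ $20 = $5,026
Total COGS = $3,828 + $5,026 = $8,854
Ending inventory: 238 @ $20 + 76 @ $24 = $6,584
Check: goods available $15,438 = COGS $8,854 + ending $6,584

COGS = $8,854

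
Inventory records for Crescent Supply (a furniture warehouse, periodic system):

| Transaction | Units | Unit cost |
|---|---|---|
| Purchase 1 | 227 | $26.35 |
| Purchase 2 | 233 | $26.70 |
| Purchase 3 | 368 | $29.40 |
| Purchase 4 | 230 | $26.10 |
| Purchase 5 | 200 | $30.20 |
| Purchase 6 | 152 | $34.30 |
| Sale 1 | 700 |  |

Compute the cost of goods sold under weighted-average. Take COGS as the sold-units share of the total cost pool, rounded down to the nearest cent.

COGS = $19,996.34

Sale 1, sell 700: 700/1410 × $40,278.35 → $19,996.34
Ending inventory (cost pool remaining) = $20,282.01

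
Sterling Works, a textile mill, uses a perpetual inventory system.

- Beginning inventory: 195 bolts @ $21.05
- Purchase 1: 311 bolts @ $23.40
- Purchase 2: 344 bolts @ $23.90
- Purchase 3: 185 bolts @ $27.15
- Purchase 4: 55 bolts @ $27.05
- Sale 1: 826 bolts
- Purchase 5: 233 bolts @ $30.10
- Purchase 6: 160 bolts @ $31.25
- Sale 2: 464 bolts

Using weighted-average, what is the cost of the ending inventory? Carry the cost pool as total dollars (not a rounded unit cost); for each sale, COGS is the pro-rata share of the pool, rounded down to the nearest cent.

After Beginning: 195 on hand, pool $4,104.75 (≈ $21.0500 each)
After Purchase 1: 506 on hand, pool $11,382.15 (≈ $22.4944 each)
After Purchase 2: 850 on hand, pool $19,603.75 (≈ $23.0632 each)
After Purchase 3: 1035 on hand, pool $24,626.50 (≈ $23.7937 each)
After Purchase 4: 1090 on hand, pool $26,114.25 (≈ $23.9580 each)
Sale 1, sell 826: 826/1090 × $26,114.25 → $19,789.33
After Purchase 5: 497 on hand, pool $13,338.22 (≈ $26.8375 each)
After Purchase 6: 657 on hand, pool $18,338.22 (≈ $27.9121 each)
Sale 2, sell 464: 464/657 × $18,338.22 → $12,951.19
Total COGS = $19,789.33 + $12,951.19 = $32,740.52
Ending inventory (cost pool remaining) = $5,387.03

Ending inventory = $5,387.03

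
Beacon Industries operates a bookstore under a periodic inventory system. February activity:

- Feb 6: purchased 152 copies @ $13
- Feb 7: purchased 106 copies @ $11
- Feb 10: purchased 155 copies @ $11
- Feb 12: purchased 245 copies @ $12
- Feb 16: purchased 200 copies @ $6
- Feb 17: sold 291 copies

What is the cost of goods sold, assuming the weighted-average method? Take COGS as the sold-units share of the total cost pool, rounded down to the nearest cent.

Feb 17, sell 291: 291/858 × $8,987.00 → $3,048.03
Ending inventory (cost pool remaining) = $5,938.97

COGS = $3,048.03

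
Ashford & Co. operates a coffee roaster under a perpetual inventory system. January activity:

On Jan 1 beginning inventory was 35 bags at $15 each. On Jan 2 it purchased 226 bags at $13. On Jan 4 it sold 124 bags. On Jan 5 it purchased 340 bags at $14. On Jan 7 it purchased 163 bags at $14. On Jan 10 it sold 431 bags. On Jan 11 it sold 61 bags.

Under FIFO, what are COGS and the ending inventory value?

Jan 4, 124 sold [FIFO — oldest first]: 35 @ $15 + 89 @ $13 = $1,682
Jan 10, 431 sold [FIFO — oldest first]: 137 @ $13 + 294 @ $14 = $5,897
Jan 11, 61 sold [FIFO — oldest first]: 46 @ $14 + 15 @ $14 = $854
Total COGS = $1,682 + $5,897 + $854 = $8,433
Ending inventory: 148 @ $14 = $2,072
Check: goods available $10,505 = COGS $8,433 + ending $2,072

COGS = $8,433; ending inventory = $2,072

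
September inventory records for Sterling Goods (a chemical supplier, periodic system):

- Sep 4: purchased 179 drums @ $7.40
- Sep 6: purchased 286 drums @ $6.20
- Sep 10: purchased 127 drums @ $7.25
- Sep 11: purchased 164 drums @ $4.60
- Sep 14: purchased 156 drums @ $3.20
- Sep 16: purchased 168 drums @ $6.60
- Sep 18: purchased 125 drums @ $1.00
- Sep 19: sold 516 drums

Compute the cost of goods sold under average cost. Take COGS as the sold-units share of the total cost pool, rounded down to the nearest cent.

COGS = $2,785.95

Sep 19, sell 516: 516/1205 × $6,505.95 → $2,785.95
Ending inventory (cost pool remaining) = $3,720.00
Check: goods available $6,505.95 = COGS $2,785.95 + ending $3,720.00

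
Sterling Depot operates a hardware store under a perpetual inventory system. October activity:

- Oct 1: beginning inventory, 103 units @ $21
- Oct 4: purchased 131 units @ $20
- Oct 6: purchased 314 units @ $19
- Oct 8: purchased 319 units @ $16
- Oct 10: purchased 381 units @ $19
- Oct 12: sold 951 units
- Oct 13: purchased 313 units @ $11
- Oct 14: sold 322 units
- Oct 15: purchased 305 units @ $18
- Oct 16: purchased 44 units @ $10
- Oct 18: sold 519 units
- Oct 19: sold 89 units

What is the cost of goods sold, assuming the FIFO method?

COGS = $32,175

Oct 12, 951 sold [FIFO — oldest first]: 103 @ $21 + 131 @ $20 + 314 @ $19 + 319 @ $16 + 84 @ $19 = $17,449
Oct 14, 322 sold [FIFO — oldest first]: 297 @ $19 + 25 @ $11 = $5,918
Oct 18, 519 sold [FIFO — oldest first]: 288 @ $11 + 231 @ $18 = $7,326
Oct 19, 89 sold [FIFO — oldest first]: 74 @ $18 + 15 @ $10 = $1,482
Total COGS = $17,449 + $5,918 + $7,326 + $1,482 = $32,175
Ending inventory: 29 @ $10 = $290
Check: goods available $32,465 = COGS $32,175 + ending $290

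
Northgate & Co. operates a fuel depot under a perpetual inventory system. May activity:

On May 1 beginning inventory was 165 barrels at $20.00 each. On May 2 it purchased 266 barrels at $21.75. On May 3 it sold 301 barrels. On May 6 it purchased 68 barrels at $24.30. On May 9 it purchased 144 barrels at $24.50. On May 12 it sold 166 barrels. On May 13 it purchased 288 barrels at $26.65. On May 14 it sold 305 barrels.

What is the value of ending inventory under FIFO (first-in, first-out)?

Ending inventory = $4,237.35

May 3, 301 sold [FIFO — oldest first]: 165 @ $20.00 + 136 @ $21.75 = $6,258.00
May 12, 166 sold [FIFO — oldest first]: 130 @ $21.75 + 36 @ $24.30 = $3,702.30
May 14, 305 sold [FIFO — oldest first]: 32 @ $24.30 + 144 @ $24.50 + 129 @ $26.65 = $7,743.45
Total COGS = $6,258.00 + $3,702.30 + $7,743.45 = $17,703.75
Ending inventory: 159 @ $26.65 = $4,237.35
Check: goods available $21,941.10 = COGS $17,703.75 + ending $4,237.35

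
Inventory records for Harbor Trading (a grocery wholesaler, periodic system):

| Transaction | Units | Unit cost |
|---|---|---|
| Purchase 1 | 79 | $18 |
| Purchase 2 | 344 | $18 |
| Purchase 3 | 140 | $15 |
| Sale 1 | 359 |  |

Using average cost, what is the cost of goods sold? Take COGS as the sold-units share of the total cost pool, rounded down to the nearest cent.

Sale 1, sell 359: 359/563 × $9,714.00 → $6,194.18
Ending inventory (cost pool remaining) = $3,519.82

COGS = $6,194.18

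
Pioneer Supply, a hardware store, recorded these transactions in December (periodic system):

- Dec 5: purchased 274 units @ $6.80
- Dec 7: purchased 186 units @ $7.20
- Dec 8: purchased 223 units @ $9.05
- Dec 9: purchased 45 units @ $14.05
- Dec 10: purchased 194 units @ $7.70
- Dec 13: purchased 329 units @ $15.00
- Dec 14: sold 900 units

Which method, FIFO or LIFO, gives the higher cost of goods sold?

FIFO COGS: 274 @ $6.80 + 186 @ $7.20 + 223 @ $9.05 + 45 @ $14.05 + 172 @ $7.70 = $7,177.20
LIFO COGS: 329 @ $15.00 + 194 @ $7.70 + 45 @ $14.05 + 223 @ $9.05 + 109 @ $7.20 = $9,864.00

LIFO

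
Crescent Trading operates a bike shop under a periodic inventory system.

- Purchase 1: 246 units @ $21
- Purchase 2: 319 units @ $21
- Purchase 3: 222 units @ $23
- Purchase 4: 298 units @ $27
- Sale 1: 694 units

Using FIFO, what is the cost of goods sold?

Sale 1 (694) [FIFO — oldest first]: 246 @ $21 + 319 @ $21 + 129 @ $23 = $14,832
Ending inventory: 93 @ $23 + 298 @ $27 = $10,185

COGS = $14,832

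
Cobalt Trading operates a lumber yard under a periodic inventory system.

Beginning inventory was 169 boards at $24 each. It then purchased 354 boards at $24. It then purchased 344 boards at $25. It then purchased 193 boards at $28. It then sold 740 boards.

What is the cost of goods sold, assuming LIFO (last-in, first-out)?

Sale 1 (740) [LIFO — newest first]: 193 @ $28 + 344 @ $25 + 203 @ $24 = $18,876
Ending inventory: 169 @ $24 + 151 @ $24 = $7,680

COGS = $18,876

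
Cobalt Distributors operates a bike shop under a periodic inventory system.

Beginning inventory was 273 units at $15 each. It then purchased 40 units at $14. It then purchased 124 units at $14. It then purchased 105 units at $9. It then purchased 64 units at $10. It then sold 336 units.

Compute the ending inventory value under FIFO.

Sale 1 (336) [FIFO — oldest first]: 273 @ $15 + 40 @ $14 + 23 @ $14 = $4,977
Ending inventory: 101 @ $14 + 105 @ $9 + 64 @ $10 = $2,999

Ending inventory = $2,999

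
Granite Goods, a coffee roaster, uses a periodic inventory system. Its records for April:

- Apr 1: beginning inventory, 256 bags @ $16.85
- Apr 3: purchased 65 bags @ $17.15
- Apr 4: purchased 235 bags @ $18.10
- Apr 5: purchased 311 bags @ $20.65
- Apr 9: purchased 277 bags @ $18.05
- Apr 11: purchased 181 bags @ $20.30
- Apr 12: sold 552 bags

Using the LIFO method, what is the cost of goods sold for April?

COGS = $10,615.25

Apr 12, 552 sold [LIFO — newest first]: 181 @ $20.30 + 277 @ $18.05 + 94 @ $20.65 = $10,615.25
Ending inventory: 256 @ $16.85 + 65 @ $17.15 + 235 @ $18.10 + 217 @ $20.65 = $14,162.90
Check: goods available $24,778.15 = COGS $10,615.25 + ending $14,162.90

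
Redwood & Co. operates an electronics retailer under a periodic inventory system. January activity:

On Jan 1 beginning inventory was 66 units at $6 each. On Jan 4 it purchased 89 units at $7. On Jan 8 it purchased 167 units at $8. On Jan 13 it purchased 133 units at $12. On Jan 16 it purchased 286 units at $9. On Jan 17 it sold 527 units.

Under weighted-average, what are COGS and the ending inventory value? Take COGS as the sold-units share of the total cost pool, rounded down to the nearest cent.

COGS = $4,640.58; ending inventory = $1,884.42

Jan 17, sell 527: 527/741 × $6,525.00 → $4,640.58
Ending inventory (cost pool remaining) = $1,884.42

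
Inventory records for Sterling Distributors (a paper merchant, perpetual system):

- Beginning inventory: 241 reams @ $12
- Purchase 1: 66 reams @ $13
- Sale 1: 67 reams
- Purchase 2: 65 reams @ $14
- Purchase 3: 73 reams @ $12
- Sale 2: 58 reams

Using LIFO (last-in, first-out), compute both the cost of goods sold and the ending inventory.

Sale 1 (67) [LIFO — newest first]: 66 @ $13 + 1 @ $12 = $870
Sale 2 (58) [LIFO — newest first]: 58 @ $12 = $696
Total COGS = $870 + $696 = $1,566
Ending inventory: 240 @ $12 + 65 @ $14 + 15 @ $12 = $3,970
Check: goods available $5,536 = COGS $1,566 + ending $3,970

COGS = $1,566; ending inventory = $3,970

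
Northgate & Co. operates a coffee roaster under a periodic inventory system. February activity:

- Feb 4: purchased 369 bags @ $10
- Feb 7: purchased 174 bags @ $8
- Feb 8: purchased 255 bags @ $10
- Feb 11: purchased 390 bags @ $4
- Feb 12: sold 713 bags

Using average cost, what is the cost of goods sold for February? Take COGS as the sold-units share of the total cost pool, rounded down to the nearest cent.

Feb 12, sell 713: 713/1188 × $9,192.00 → $5,516.74
Ending inventory (cost pool remaining) = $3,675.26
Check: goods available $9,192.00 = COGS $5,516.74 + ending $3,675.26

COGS = $5,516.74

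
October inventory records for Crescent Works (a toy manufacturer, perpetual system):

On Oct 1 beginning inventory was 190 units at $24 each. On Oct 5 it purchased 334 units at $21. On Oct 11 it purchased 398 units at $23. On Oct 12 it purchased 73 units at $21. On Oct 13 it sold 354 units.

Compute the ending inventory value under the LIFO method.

Ending inventory = $14,265

Oct 13, 354 sold [LIFO — newest first]: 73 @ $21 + 281 @ $23 = $7,996
Ending inventory: 190 @ $24 + 334 @ $21 + 117 @ $23 = $14,265
Check: goods available $22,261 = COGS $7,996 + ending $14,265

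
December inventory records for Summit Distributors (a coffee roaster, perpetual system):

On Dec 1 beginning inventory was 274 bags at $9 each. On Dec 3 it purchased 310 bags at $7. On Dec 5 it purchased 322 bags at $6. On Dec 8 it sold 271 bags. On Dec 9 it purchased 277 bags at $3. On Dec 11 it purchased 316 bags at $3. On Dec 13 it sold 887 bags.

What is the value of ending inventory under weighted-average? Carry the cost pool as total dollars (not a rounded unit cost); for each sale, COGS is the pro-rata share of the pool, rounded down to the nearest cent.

After Dec 1: 274 on hand, pool $2,466.00 (≈ $9.0000 each)
After Dec 3: 584 on hand, pool $4,636.00 (≈ $7.9384 each)
After Dec 5: 906 on hand, pool $6,568.00 (≈ $7.2494 each)
Dec 8, sell 271: 271/906 × $6,568.00 → $1,964.60
After Dec 9: 912 on hand, pool $5,434.40 (≈ $5.9588 each)
After Dec 11: 1228 on hand, pool $6,382.40 (≈ $5.1974 each)
Dec 13, sell 887: 887/1228 × $6,382.40 → $4,610.08
Total COGS = $1,964.60 + $4,610.08 = $6,574.68
Ending inventory (cost pool remaining) = $1,772.32

Ending inventory = $1,772.32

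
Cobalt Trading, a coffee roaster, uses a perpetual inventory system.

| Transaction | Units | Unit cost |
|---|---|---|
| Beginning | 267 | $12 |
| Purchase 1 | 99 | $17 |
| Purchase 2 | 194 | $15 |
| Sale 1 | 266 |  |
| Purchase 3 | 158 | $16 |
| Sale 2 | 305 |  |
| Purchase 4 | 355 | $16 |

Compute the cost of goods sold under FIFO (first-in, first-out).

Sale 1 (266) [FIFO — oldest first]: 266 @ $12 = $3,192
Sale 2 (305) [FIFO — oldest first]: 1 @ $12 + 99 @ $17 + 194 @ $15 + 11 @ $16 = $4,781
Total COGS = $3,192 + $4,781 = $7,973
Ending inventory: 147 @ $16 + 355 @ $16 = $8,032

COGS = $7,973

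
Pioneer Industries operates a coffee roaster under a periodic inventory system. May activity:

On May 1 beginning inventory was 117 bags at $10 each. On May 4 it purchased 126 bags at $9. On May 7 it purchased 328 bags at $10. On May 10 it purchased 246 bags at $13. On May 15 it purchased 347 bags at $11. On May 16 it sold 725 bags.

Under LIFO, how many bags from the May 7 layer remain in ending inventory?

May 16, 725 sold [LIFO — newest first]: 347 @ $11 + 246 @ $13 + 132 @ $10 = $8,335
Ending inventory: 117 @ $10 + 126 @ $9 + 196 @ $10 = $4,264
Check: goods available $12,599 = COGS $8,335 + ending $4,264

196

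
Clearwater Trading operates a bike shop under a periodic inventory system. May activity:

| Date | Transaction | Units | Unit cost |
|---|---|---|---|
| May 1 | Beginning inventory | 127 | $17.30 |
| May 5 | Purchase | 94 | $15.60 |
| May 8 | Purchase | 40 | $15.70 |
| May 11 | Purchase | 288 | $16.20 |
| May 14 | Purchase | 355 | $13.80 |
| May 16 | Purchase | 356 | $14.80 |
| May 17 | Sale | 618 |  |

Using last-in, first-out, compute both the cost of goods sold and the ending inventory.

May 17, 618 sold [LIFO — newest first]: 356 @ $14.80 + 262 @ $13.80 = $8,884.40
Ending inventory: 127 @ $17.30 + 94 @ $15.60 + 40 @ $15.70 + 288 @ $16.20 + 93 @ $13.80 = $10,240.50
Check: goods available $19,124.90 = COGS $8,884.40 + ending $10,240.50

COGS = $8,884.40; ending inventory = $10,240.50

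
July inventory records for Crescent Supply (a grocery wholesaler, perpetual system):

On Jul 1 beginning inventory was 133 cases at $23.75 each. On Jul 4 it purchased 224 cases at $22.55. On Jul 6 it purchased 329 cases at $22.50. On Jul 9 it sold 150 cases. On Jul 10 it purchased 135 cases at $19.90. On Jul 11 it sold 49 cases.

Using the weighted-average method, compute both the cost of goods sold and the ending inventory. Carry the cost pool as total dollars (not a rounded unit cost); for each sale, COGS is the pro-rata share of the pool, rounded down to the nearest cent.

After Jul 1: 133 on hand, pool $3,158.75 (≈ $23.7500 each)
After Jul 4: 357 on hand, pool $8,209.95 (≈ $22.9971 each)
After Jul 6: 686 on hand, pool $15,612.45 (≈ $22.7587 each)
Jul 9, sell 150: 150/686 × $15,612.45 → $3,413.80
After Jul 10: 671 on hand, pool $14,885.15 (≈ $22.1835 each)
Jul 11, sell 49: 49/671 × $14,885.15 → $1,086.99
Total COGS = $3,413.80 + $1,086.99 = $4,500.79
Ending inventory (cost pool remaining) = $13,798.16
Check: goods available $18,298.95 = COGS $4,500.79 + ending $13,798.16

COGS = $4,500.79; ending inventory = $13,798.16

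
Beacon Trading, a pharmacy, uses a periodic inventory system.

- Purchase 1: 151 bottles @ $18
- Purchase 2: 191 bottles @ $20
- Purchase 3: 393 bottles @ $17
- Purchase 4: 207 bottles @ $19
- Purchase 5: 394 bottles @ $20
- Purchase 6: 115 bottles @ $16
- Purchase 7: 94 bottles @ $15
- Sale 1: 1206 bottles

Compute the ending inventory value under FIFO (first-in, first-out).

Sale 1 (1206) [FIFO — oldest first]: 151 @ $18 + 191 @ $20 + 393 @ $17 + 207 @ $19 + 264 @ $20 = $22,432
Ending inventory: 130 @ $20 + 115 @ $16 + 94 @ $15 = $5,850

Ending inventory = $5,850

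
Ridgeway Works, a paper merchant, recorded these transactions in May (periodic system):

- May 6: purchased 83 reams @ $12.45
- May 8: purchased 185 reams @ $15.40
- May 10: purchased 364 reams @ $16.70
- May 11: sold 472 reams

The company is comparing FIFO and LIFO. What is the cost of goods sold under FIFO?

FIFO COGS: 83 @ $12.45 + 185 @ $15.40 + 204 @ $16.70 = $7,289.15
LIFO COGS: 364 @ $16.70 + 108 @ $15.40 = $7,742.00

COGS = $7,289.15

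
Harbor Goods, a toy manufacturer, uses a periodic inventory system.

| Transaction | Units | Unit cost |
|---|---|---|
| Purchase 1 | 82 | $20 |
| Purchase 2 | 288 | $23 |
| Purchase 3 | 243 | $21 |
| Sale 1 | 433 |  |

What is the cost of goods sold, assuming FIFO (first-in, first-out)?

Sale 1 (433) [FIFO — oldest first]: 82 @ $20 + 288 @ $23 + 63 @ $21 = $9,587
Ending inventory: 180 @ $21 = $3,780

COGS = $9,587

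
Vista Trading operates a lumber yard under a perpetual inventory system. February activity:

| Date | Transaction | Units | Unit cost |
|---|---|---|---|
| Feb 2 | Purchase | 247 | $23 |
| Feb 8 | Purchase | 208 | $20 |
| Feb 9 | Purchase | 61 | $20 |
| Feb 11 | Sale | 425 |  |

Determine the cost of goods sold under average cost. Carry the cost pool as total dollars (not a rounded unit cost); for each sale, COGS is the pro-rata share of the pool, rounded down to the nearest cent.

COGS = $9,110.31

After Feb 2: 247 on hand, pool $5,681.00 (≈ $23.0000 each)
After Feb 8: 455 on hand, pool $9,841.00 (≈ $21.6286 each)
After Feb 9: 516 on hand, pool $11,061.00 (≈ $21.4360 each)
Feb 11, sell 425: 425/516 × $11,061.00 → $9,110.31
Ending inventory (cost pool remaining) = $1,950.69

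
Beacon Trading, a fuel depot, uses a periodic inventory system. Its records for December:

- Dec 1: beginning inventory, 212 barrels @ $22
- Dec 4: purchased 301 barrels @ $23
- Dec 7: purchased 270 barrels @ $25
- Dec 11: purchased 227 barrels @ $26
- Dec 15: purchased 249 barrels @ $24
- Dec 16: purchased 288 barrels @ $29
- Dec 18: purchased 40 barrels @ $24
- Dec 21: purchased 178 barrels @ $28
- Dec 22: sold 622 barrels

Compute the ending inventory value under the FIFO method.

Dec 22, 622 sold [FIFO — oldest first]: 212 @ $22 + 301 @ $23 + 109 @ $25 = $14,312
Ending inventory: 161 @ $25 + 227 @ $26 + 249 @ $24 + 288 @ $29 + 40 @ $24 + 178 @ $28 = $30,199

Ending inventory = $30,199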